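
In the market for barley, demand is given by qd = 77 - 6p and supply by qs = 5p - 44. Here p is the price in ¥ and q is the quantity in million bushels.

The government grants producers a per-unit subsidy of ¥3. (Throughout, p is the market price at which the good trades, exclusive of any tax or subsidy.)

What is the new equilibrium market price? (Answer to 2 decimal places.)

9.64

Before the shock: 77 - 6p = 5p - 44 ⇒ 121 = 11p ⇒ p = 11, q = 11.
Since sellers receive the price plus the subsidy, the effective supply curve becomes qs = 5p - 29.
New equilibrium: 77 - 6p = 5p - 29 ⇒ 106 = 11p ⇒ p = 106/11 ≈ 9.6364, q = 211/11 ≈ 19.1818.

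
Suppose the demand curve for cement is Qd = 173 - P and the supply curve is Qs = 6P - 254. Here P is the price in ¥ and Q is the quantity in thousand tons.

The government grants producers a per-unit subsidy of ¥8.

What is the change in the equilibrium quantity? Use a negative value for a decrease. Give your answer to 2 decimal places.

+6.86

Solve the original market: 173 - P = 6P - 254, hence P = 61 and Q = 112.
Since sellers receive the price plus the subsidy, the effective supply curve becomes Qs = 6P - 206.
New equilibrium: 173 - P = 6P - 206 ⇒ 379 = 7P ⇒ P = 379/7 ≈ 54.1429, Q = 832/7 ≈ 118.8571.
ΔQ = 118.8571 − 112 = +6.86.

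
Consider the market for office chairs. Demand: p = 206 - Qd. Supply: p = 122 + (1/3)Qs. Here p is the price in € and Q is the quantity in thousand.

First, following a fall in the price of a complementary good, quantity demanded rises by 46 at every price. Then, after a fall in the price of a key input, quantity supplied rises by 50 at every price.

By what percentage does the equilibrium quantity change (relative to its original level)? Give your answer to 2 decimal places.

+74.60

Before the shock: 206 - p = 3p - 366 ⇒ 572 = 4p ⇒ p = 143, Q = 63.
The shock moves the curves to Qd = 252 - p and Qs = 3p - 316.
Equate the new curves: 252 - p = 3p - 316, giving 568 = 4p, p = 142, Q = 110.
%ΔQ = (110 − 63) / 63 × 100 = +74.60%.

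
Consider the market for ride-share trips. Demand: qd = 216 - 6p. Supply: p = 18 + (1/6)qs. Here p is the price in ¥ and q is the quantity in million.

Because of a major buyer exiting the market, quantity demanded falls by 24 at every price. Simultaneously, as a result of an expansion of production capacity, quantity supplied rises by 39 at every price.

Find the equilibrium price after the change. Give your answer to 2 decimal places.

21.75

Before the shock: 216 - 6p = 6p - 108 ⇒ 324 = 12p ⇒ p = 27, q = 54.
The new curves are qd = 192 - 6p (demand) and qs = 6p - 69 (supply).
Equate the new curves: 192 - 6p = 6p - 69, giving 261 = 12p, p = 21.75, q = 61.5.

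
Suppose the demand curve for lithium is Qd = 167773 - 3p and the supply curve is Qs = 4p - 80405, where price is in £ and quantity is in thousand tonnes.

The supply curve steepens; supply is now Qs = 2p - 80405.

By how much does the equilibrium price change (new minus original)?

Before the shock: 167773 - 3p = 4p - 80405 ⇒ 248178 = 7p ⇒ p = 35454, Q = 61411.
With the change applied: demand Qd = 167773 - 3p, supply Qs = 2p - 80405.
Clearing the new market: 167773 - 3p = 2p - 80405, so p = 49635.6 and Q = 18866.2.
Δp = 49635.6 − 35454 = +14181.6.

+14181.6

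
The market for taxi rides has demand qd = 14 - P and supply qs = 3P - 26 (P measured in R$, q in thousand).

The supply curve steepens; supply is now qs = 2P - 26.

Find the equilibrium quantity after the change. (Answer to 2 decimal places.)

Initially, 14 - P = 3P - 26, so 40 = 4P and P = 10, q = 4.
After the shift, demand is qd = 14 - P and supply is qs = 2P - 26.
Setting them equal: 14 - P = 2P - 26 → 40 = 3P, so P = 40/3 ≈ 13.3333 and q = 2/3 ≈ 0.6667.

0.67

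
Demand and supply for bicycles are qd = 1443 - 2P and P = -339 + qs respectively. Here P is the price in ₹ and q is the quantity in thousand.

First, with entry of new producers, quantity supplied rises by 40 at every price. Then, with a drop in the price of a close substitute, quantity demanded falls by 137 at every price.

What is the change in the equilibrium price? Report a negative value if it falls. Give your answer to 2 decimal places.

Original equilibrium: 1443 - 2P = P + 339 gives 1104 = 3P, so P = 368 and q = 707.
The new curves are qd = 1306 - 2P (demand) and qs = P + 379 (supply).
Equate the new curves: 1306 - 2P = P + 379, giving 927 = 3P, P = 309, q = 688.
ΔP = 309 − 368 = -59.00.

-59.00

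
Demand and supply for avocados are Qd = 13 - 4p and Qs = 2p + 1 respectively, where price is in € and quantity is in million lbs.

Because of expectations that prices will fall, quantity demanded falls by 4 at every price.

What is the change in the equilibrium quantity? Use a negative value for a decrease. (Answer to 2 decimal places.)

Initially, 13 - 4p = 2p + 1, so 12 = 6p and p = 2, Q = 5.
The shock moves the curves to Qd = 9 - 4p and Qs = 2p + 1.
Equate the new curves: 9 - 4p = 2p + 1, giving 8 = 6p, p = 4/3 ≈ 1.3333, Q = 11/3 ≈ 3.6667.
ΔQ = 3.6667 − 5 = -1.33.

-1.33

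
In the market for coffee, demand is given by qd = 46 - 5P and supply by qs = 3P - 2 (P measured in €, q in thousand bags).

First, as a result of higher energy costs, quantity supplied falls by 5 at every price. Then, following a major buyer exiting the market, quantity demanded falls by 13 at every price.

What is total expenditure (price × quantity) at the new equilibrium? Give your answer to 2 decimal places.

Original equilibrium: 46 - 5P = 3P - 2 gives 48 = 8P, so P = 6 and q = 16.
With the change applied: demand qd = 33 - 5P, supply qs = 3P - 7.
Setting them equal: 33 - 5P = 3P - 7 → 40 = 8P, so P = 5 and q = 8.
New expenditure = 5 × 8 = 40.00.

40.00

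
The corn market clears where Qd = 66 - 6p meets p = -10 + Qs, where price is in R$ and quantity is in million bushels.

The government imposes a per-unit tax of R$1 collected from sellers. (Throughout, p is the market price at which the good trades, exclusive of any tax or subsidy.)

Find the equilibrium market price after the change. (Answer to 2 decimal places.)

8.14

Original equilibrium: 66 - 6p = p + 10 gives 56 = 7p, so p = 8 and Q = 18.
Since sellers keep the price net of the tax, the effective supply curve becomes Qs = p + 9.
Setting them equal: 66 - 6p = p + 9 → 57 = 7p, so p = 57/7 ≈ 8.1429 and Q = 120/7 ≈ 17.1429.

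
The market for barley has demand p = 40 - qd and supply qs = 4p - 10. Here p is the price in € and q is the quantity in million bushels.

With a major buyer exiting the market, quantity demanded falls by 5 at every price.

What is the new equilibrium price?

Original equilibrium: 40 - p = 4p - 10 gives 50 = 5p, so p = 10 and q = 30.
After the shift, demand is qd = 35 - p and supply is qs = 4p - 10.
Equate the new curves: 35 - p = 4p - 10, giving 45 = 5p, p = 9, q = 26.

9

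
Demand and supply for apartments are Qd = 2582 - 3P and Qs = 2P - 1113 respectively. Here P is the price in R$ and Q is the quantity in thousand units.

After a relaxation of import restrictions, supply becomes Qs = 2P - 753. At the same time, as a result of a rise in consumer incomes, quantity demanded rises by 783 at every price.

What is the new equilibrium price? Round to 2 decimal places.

Before the shock: 2582 - 3P = 2P - 1113 ⇒ 3695 = 5P ⇒ P = 739, Q = 365.
With the change applied: demand Qd = 3365 - 3P, supply Qs = 2P - 753.
Setting them equal: 3365 - 3P = 2P - 753 → 4118 = 5P, so P = 823.6 and Q = 894.2.

823.60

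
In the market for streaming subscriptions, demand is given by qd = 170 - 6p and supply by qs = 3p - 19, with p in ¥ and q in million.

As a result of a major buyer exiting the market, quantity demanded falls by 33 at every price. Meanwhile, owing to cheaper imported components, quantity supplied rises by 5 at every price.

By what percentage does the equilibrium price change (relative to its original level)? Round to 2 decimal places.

-20.11

Original equilibrium: 170 - 6p = 3p - 19 gives 189 = 9p, so p = 21 and q = 44.
The new curves are qd = 137 - 6p (demand) and qs = 3p - 14 (supply).
New equilibrium: 137 - 6p = 3p - 14 ⇒ 151 = 9p ⇒ p = 151/9 ≈ 16.7778, q = 109/3 ≈ 36.3333.
%Δp = (16.7778 − 21) / 21 × 100 = -20.11%.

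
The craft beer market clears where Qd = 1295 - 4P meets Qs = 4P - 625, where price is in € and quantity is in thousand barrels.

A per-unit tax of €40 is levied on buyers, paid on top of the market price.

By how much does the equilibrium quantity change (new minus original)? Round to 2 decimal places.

Solve the original market: 1295 - 4P = 4P - 625, hence P = 240 and Q = 335.
Since buyers pay the price plus the tax, the effective demand curve becomes Qd = 1135 - 4P.
Equate the new curves: 1135 - 4P = 4P - 625, giving 1760 = 8P, P = 220, Q = 255.
ΔQ = 255 − 335 = -80.00.

-80.00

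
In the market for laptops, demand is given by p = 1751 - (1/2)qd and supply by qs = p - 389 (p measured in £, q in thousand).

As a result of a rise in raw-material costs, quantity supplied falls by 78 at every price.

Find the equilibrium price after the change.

Initially, 3502 - 2p = p - 389, so 3891 = 3p and p = 1297, q = 908.
After the shift, demand is qd = 3502 - 2p and supply is qs = p - 467.
Clearing the new market: 3502 - 2p = p - 467, so p = 1323 and q = 856.

1323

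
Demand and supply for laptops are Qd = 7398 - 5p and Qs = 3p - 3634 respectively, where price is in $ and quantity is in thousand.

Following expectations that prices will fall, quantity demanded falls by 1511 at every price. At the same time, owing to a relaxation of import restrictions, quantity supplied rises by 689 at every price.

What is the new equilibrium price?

Before the shock: 7398 - 5p = 3p - 3634 ⇒ 11032 = 8p ⇒ p = 1379, Q = 503.
After the shift, demand is Qd = 5887 - 5p and supply is Qs = 3p - 2945.
Setting them equal: 5887 - 5p = 3p - 2945 → 8832 = 8p, so p = 1104 and Q = 367.

1104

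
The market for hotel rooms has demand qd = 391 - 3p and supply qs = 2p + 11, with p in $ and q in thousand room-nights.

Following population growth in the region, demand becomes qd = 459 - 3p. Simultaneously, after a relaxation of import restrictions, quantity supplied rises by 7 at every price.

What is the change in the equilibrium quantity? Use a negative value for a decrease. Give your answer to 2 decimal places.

Original equilibrium: 391 - 3p = 2p + 11 gives 380 = 5p, so p = 76 and q = 163.
The shock moves the curves to qd = 459 - 3p and qs = 2p + 18.
New equilibrium: 459 - 3p = 2p + 18 ⇒ 441 = 5p ⇒ p = 88.2, q = 194.4.
Δq = 194.4 − 163 = +31.40.

+31.40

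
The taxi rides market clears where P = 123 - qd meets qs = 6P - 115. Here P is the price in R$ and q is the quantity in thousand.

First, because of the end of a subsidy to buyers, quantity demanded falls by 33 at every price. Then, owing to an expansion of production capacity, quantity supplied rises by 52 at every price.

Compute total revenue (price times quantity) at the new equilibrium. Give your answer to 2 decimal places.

Solve the original market: 123 - P = 6P - 115, hence P = 34 and q = 89.
With the change applied: demand qd = 90 - P, supply qs = 6P - 63.
Setting them equal: 90 - P = 6P - 63 → 153 = 7P, so P = 153/7 ≈ 21.8571 and q = 477/7 ≈ 68.1429.
New expenditure = 21.8571 × 68.1429 = 1489.41.

1489.41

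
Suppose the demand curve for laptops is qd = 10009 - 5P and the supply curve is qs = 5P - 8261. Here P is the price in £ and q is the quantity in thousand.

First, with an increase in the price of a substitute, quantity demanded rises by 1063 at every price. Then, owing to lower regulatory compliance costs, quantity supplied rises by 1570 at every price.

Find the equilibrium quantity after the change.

Initially, 10009 - 5P = 5P - 8261, so 18270 = 10P and P = 1827, q = 874.
With the change applied: demand qd = 11072 - 5P, supply qs = 5P - 6691.
Clearing the new market: 11072 - 5P = 5P - 6691, so P = 1776.3 and q = 2190.5.

2190.5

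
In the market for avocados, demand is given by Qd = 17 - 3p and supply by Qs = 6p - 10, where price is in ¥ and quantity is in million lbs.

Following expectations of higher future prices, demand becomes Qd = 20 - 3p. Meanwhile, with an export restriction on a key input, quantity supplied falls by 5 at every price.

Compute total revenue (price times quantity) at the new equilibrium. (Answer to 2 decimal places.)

32.41

Solve the original market: 17 - 3p = 6p - 10, hence p = 3 and Q = 8.
The shock moves the curves to Qd = 20 - 3p and Qs = 6p - 15.
Equate the new curves: 20 - 3p = 6p - 15, giving 35 = 9p, p = 35/9 ≈ 3.8889, Q = 25/3 ≈ 8.3333.
New expenditure = 3.8889 × 8.3333 = 32.41.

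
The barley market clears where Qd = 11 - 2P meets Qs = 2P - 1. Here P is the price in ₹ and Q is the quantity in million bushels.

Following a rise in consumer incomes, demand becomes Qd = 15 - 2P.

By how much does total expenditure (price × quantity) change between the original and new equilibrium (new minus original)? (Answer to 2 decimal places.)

Solve the original market: 11 - 2P = 2P - 1, hence P = 3 and Q = 5.
The new curves are Qd = 15 - 2P (demand) and Qs = 2P - 1 (supply).
Equate the new curves: 15 - 2P = 2P - 1, giving 16 = 4P, P = 4, Q = 7.
Expenditure moves from 3×5 = 15 to 4×7 = 28; change = +13.00.

+13.00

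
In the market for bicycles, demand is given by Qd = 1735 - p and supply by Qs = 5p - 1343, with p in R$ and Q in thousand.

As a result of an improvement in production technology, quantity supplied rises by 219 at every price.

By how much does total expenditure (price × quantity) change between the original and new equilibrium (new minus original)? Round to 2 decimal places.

Before the shock: 1735 - p = 5p - 1343 ⇒ 3078 = 6p ⇒ p = 513, Q = 1222.
The new curves are Qd = 1735 - p (demand) and Qs = 5p - 1124 (supply).
New equilibrium: 1735 - p = 5p - 1124 ⇒ 2859 = 6p ⇒ p = 476.5, Q = 1258.5.
Expenditure moves from 513×1222 = 626886 to 476.5×1258.5 = 599675.25; change = -27210.75.

-27210.75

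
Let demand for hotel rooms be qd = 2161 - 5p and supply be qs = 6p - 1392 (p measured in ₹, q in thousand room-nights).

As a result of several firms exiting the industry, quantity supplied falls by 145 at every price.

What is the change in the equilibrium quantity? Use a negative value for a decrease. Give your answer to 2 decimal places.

Before the shock: 2161 - 5p = 6p - 1392 ⇒ 3553 = 11p ⇒ p = 323, q = 546.
The shock moves the curves to qd = 2161 - 5p and qs = 6p - 1537.
New equilibrium: 2161 - 5p = 6p - 1537 ⇒ 3698 = 11p ⇒ p = 3698/11 ≈ 336.1818, q = 5281/11 ≈ 480.0909.
Δq = 480.0909 − 546 = -65.91.

-65.91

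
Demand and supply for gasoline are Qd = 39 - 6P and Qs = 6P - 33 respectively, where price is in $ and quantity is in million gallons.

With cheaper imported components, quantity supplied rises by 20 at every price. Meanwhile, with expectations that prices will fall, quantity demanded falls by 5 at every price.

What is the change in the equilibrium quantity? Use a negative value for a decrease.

Solve the original market: 39 - 6P = 6P - 33, hence P = 6 and Q = 3.
The shock moves the curves to Qd = 34 - 6P and Qs = 6P - 13.
Equate the new curves: 34 - 6P = 6P - 13, giving 47 = 12P, P = 47/12 ≈ 3.9167, Q = 10.5.
ΔQ = 10.5 − 3 = +7.5.

+7.5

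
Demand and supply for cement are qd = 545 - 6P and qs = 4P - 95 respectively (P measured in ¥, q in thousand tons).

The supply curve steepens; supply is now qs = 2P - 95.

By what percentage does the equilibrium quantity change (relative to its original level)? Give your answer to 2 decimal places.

-59.63

Initially, 545 - 6P = 4P - 95, so 640 = 10P and P = 64, q = 161.
After the shift, demand is qd = 545 - 6P and supply is qs = 2P - 95.
Clearing the new market: 545 - 6P = 2P - 95, so P = 80 and q = 65.
%Δq = (65 − 161) / 161 × 100 = -59.63%.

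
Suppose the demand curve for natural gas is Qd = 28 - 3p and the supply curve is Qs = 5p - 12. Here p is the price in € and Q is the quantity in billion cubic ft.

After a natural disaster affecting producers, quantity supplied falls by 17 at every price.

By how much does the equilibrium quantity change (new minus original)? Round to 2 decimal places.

-6.38

Original equilibrium: 28 - 3p = 5p - 12 gives 40 = 8p, so p = 5 and Q = 13.
The new curves are Qd = 28 - 3p (demand) and Qs = 5p - 29 (supply).
New equilibrium: 28 - 3p = 5p - 29 ⇒ 57 = 8p ⇒ p = 7.125, Q = 6.625.
ΔQ = 6.625 − 13 = -6.38.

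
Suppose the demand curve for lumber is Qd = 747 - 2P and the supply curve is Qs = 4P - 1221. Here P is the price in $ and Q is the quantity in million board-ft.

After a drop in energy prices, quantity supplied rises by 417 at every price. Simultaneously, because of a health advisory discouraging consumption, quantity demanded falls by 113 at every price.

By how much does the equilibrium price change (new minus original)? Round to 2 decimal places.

Solve the original market: 747 - 2P = 4P - 1221, hence P = 328 and Q = 91.
After the shift, demand is Qd = 634 - 2P and supply is Qs = 4P - 804.
Setting them equal: 634 - 2P = 4P - 804 → 1438 = 6P, so P = 719/3 ≈ 239.6667 and Q = 464/3 ≈ 154.6667.
ΔP = 239.6667 − 328 = -88.33.

-88.33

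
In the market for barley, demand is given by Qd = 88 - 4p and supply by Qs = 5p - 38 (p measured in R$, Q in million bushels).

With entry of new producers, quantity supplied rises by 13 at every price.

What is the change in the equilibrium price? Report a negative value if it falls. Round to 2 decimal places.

-1.44

Initially, 88 - 4p = 5p - 38, so 126 = 9p and p = 14, Q = 32.
With the change applied: demand Qd = 88 - 4p, supply Qs = 5p - 25.
Equate the new curves: 88 - 4p = 5p - 25, giving 113 = 9p, p = 113/9 ≈ 12.5556, Q = 340/9 ≈ 37.7778.
Δp = 12.5556 − 14 = -1.44.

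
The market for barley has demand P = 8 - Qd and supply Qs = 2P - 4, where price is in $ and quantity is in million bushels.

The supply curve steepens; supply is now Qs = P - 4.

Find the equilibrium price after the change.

6

Original equilibrium: 8 - P = 2P - 4 gives 12 = 3P, so P = 4 and Q = 4.
The new curves are Qd = 8 - P (demand) and Qs = P - 4 (supply).
New equilibrium: 8 - P = P - 4 ⇒ 12 = 2P ⇒ P = 6, Q = 2.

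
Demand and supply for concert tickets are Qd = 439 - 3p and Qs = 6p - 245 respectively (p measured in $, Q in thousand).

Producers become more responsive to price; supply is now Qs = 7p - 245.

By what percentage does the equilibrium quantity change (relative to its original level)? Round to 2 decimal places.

+10.81

Solve the original market: 439 - 3p = 6p - 245, hence p = 76 and Q = 211.
The shock moves the curves to Qd = 439 - 3p and Qs = 7p - 245.
Clearing the new market: 439 - 3p = 7p - 245, so p = 68.4 and Q = 233.8.
%ΔQ = (233.8 − 211) / 211 × 100 = +10.81%.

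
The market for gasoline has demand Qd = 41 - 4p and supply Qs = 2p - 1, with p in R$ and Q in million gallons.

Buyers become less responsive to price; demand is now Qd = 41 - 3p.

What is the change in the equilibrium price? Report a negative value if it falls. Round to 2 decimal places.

Solve the original market: 41 - 4p = 2p - 1, hence p = 7 and Q = 13.
The shock moves the curves to Qd = 41 - 3p and Qs = 2p - 1.
Equate the new curves: 41 - 3p = 2p - 1, giving 42 = 5p, p = 8.4, Q = 15.8.
Δp = 8.4 − 7 = +1.40.

+1.40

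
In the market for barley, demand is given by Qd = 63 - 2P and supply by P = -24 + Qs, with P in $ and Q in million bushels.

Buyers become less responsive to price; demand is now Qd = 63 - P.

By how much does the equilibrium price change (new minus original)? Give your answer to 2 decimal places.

Original equilibrium: 63 - 2P = P + 24 gives 39 = 3P, so P = 13 and Q = 37.
The new curves are Qd = 63 - P (demand) and Qs = P + 24 (supply).
Setting them equal: 63 - P = P + 24 → 39 = 2P, so P = 19.5 and Q = 43.5.
ΔP = 19.5 − 13 = +6.50.

+6.50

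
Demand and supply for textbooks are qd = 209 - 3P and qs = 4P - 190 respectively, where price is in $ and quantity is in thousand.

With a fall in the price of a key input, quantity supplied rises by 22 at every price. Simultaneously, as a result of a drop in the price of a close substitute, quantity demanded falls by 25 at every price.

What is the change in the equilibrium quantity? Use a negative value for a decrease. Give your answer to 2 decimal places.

Before the shock: 209 - 3P = 4P - 190 ⇒ 399 = 7P ⇒ P = 57, q = 38.
After the shift, demand is qd = 184 - 3P and supply is qs = 4P - 168.
Setting them equal: 184 - 3P = 4P - 168 → 352 = 7P, so P = 352/7 ≈ 50.2857 and q = 232/7 ≈ 33.1429.
Δq = 33.1429 − 38 = -4.86.

-4.86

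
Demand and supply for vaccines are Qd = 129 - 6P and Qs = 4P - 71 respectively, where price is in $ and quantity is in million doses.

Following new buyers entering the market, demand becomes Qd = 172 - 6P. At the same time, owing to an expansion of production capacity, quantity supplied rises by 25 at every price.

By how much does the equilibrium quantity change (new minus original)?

+32.2

Before the shock: 129 - 6P = 4P - 71 ⇒ 200 = 10P ⇒ P = 20, Q = 9.
With the change applied: demand Qd = 172 - 6P, supply Qs = 4P - 46.
Clearing the new market: 172 - 6P = 4P - 46, so P = 21.8 and Q = 41.2.
ΔQ = 41.2 − 9 = +32.2.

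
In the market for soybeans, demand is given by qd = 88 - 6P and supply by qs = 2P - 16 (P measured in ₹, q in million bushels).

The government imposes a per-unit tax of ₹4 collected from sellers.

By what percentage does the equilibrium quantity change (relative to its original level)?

-60

Solve the original market: 88 - 6P = 2P - 16, hence P = 13 and q = 10.
Since sellers keep the price net of the tax, the effective supply curve becomes qs = 2P - 24.
Setting them equal: 88 - 6P = 2P - 24 → 112 = 8P, so P = 14 and q = 4.
%Δq = (4 − 10) / 10 × 100 = -60%.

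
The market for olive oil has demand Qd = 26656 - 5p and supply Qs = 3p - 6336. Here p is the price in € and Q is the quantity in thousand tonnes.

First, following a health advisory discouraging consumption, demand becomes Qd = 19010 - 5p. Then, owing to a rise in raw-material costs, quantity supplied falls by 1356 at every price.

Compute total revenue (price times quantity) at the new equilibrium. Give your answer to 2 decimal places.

Original equilibrium: 26656 - 5p = 3p - 6336 gives 32992 = 8p, so p = 4124 and Q = 6036.
The new curves are Qd = 19010 - 5p (demand) and Qs = 3p - 7692 (supply).
Setting them equal: 19010 - 5p = 3p - 7692 → 26702 = 8p, so p = 3337.75 and Q = 2321.25.
New expenditure = 3337.75 × 2321.25 = 7747752.19.

7747752.19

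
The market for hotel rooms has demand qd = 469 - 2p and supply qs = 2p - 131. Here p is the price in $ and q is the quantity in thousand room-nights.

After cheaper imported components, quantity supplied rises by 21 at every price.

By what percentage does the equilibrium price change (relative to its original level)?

-3.5

Solve the original market: 469 - 2p = 2p - 131, hence p = 150 and q = 169.
With the change applied: demand qd = 469 - 2p, supply qs = 2p - 110.
New equilibrium: 469 - 2p = 2p - 110 ⇒ 579 = 4p ⇒ p = 144.75, q = 179.5.
%Δp = (144.75 − 150) / 150 × 100 = -3.5%.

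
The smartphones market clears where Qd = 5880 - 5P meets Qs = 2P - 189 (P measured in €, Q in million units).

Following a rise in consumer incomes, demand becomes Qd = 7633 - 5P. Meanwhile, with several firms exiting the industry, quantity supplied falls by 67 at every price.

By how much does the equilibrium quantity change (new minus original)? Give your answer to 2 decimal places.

Initially, 5880 - 5P = 2P - 189, so 6069 = 7P and P = 867, Q = 1545.
With the change applied: demand Qd = 7633 - 5P, supply Qs = 2P - 256.
Setting them equal: 7633 - 5P = 2P - 256 → 7889 = 7P, so P = 1127 and Q = 1998.
ΔQ = 1998 − 1545 = +453.00.

+453.00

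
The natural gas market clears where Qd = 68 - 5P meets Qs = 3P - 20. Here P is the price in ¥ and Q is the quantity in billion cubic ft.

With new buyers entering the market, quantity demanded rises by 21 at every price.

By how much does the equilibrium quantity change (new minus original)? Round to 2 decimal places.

Initially, 68 - 5P = 3P - 20, so 88 = 8P and P = 11, Q = 13.
The new curves are Qd = 89 - 5P (demand) and Qs = 3P - 20 (supply).
Setting them equal: 89 - 5P = 3P - 20 → 109 = 8P, so P = 13.625 and Q = 20.875.
ΔQ = 20.875 − 13 = +7.88.

+7.88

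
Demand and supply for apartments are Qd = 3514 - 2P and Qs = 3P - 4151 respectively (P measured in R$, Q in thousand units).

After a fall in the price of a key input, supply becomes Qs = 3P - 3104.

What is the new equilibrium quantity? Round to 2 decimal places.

866.80

Before the shock: 3514 - 2P = 3P - 4151 ⇒ 7665 = 5P ⇒ P = 1533, Q = 448.
The shock moves the curves to Qd = 3514 - 2P and Qs = 3P - 3104.
Clearing the new market: 3514 - 2P = 3P - 3104, so P = 1323.6 and Q = 866.8.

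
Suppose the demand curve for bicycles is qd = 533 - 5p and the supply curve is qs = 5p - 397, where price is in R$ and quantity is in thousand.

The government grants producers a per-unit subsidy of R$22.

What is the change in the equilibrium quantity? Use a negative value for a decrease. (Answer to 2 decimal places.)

+55.00

Original equilibrium: 533 - 5p = 5p - 397 gives 930 = 10p, so p = 93 and q = 68.
Since sellers receive the price plus the subsidy, the effective supply curve becomes qs = 5p - 287.
Setting them equal: 533 - 5p = 5p - 287 → 820 = 10p, so p = 82 and q = 123.
Δq = 123 − 68 = +55.00.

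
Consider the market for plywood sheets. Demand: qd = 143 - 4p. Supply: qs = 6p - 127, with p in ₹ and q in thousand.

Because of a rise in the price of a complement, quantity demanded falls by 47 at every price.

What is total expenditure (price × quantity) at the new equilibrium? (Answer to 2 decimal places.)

151.64

Solve the original market: 143 - 4p = 6p - 127, hence p = 27 and q = 35.
After the shift, demand is qd = 96 - 4p and supply is qs = 6p - 127.
Equate the new curves: 96 - 4p = 6p - 127, giving 223 = 10p, p = 22.3, q = 6.8.
New expenditure = 22.3 × 6.8 = 151.64.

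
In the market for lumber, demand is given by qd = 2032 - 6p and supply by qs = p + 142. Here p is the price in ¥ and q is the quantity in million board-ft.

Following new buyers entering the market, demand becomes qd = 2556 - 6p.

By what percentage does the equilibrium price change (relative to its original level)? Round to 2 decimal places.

Solve the original market: 2032 - 6p = p + 142, hence p = 270 and q = 412.
After the shift, demand is qd = 2556 - 6p and supply is qs = p + 142.
Setting them equal: 2556 - 6p = p + 142 → 2414 = 7p, so p = 2414/7 ≈ 344.8571 and q = 3408/7 ≈ 486.8571.
%Δp = (344.8571 − 270) / 270 × 100 = +27.72%.

+27.72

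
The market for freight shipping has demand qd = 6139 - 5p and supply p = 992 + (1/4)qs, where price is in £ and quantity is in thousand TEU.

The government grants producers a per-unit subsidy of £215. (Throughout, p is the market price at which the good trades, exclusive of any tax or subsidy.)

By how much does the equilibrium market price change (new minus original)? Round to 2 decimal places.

-95.56

Original equilibrium: 6139 - 5p = 4p - 3968 gives 10107 = 9p, so p = 1123 and q = 524.
Since sellers receive the price plus the subsidy, the effective supply curve becomes qs = 4p - 3108.
Equate the new curves: 6139 - 5p = 4p - 3108, giving 9247 = 9p, p = 9247/9 ≈ 1027.4444, q = 9016/9 ≈ 1001.7778.
Δp = 1027.4444 − 1123 = -95.56.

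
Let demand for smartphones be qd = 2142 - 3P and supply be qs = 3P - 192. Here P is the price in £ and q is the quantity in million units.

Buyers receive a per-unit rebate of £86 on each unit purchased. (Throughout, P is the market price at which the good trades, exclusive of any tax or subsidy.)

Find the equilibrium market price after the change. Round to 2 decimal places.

432.00

Original equilibrium: 2142 - 3P = 3P - 192 gives 2334 = 6P, so P = 389 and q = 975.
Since buyers' out-of-pocket price is the market price minus the rebate, the effective demand curve becomes qd = 2400 - 3P.
Clearing the new market: 2400 - 3P = 3P - 192, so P = 432 and q = 1104.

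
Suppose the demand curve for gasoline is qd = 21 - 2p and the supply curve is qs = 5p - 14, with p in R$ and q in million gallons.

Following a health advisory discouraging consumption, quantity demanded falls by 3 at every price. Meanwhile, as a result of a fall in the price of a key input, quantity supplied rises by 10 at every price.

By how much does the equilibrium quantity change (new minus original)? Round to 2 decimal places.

+0.71

Solve the original market: 21 - 2p = 5p - 14, hence p = 5 and q = 11.
With the change applied: demand qd = 18 - 2p, supply qs = 5p - 4.
New equilibrium: 18 - 2p = 5p - 4 ⇒ 22 = 7p ⇒ p = 22/7 ≈ 3.1429, q = 82/7 ≈ 11.7143.
Δq = 11.7143 − 11 = +0.71.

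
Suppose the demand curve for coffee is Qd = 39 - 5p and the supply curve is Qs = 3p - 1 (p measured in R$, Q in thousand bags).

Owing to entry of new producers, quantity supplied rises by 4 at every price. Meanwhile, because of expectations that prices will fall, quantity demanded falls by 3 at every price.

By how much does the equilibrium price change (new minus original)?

Original equilibrium: 39 - 5p = 3p - 1 gives 40 = 8p, so p = 5 and Q = 14.
After the shift, demand is Qd = 36 - 5p and supply is Qs = 3p + 3.
Setting them equal: 36 - 5p = 3p + 3 → 33 = 8p, so p = 4.125 and Q = 15.375.
Δp = 4.125 − 5 = -0.875.

-0.875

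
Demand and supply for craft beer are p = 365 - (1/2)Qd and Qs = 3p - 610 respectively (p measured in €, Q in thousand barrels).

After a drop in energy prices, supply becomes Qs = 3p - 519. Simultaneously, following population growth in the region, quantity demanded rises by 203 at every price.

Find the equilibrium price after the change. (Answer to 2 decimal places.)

Initially, 730 - 2p = 3p - 610, so 1340 = 5p and p = 268, Q = 194.
The shock moves the curves to Qd = 933 - 2p and Qs = 3p - 519.
Clearing the new market: 933 - 2p = 3p - 519, so p = 290.4 and Q = 352.2.

290.40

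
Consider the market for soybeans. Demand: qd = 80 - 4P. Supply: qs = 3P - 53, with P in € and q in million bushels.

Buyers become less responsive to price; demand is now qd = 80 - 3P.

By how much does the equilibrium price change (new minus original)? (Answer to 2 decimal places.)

+3.17

Before the shock: 80 - 4P = 3P - 53 ⇒ 133 = 7P ⇒ P = 19, q = 4.
The new curves are qd = 80 - 3P (demand) and qs = 3P - 53 (supply).
New equilibrium: 80 - 3P = 3P - 53 ⇒ 133 = 6P ⇒ P = 133/6 ≈ 22.1667, q = 13.5.
ΔP = 22.1667 − 19 = +3.17.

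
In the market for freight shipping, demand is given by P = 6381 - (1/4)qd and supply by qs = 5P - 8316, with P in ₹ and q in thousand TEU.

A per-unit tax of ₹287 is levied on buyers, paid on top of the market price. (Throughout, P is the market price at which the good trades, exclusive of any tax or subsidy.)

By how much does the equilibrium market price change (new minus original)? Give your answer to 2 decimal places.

Before the shock: 25524 - 4P = 5P - 8316 ⇒ 33840 = 9P ⇒ P = 3760, q = 10484.
Since buyers pay the price plus the tax, the effective demand curve becomes qd = 24376 - 4P.
Clearing the new market: 24376 - 4P = 5P - 8316, so P = 32692/9 ≈ 3632.4444 and q = 88616/9 ≈ 9846.2222.
ΔP = 3632.4444 − 3760 = -127.56.

-127.56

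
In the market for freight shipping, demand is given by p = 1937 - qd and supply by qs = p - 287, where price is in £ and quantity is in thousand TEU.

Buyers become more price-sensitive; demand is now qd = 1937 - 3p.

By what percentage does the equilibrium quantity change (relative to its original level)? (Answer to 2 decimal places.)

-67.39

Before the shock: 1937 - p = p - 287 ⇒ 2224 = 2p ⇒ p = 1112, q = 825.
With the change applied: demand qd = 1937 - 3p, supply qs = p - 287.
New equilibrium: 1937 - 3p = p - 287 ⇒ 2224 = 4p ⇒ p = 556, q = 269.
%Δq = (269 − 825) / 825 × 100 = -67.39%.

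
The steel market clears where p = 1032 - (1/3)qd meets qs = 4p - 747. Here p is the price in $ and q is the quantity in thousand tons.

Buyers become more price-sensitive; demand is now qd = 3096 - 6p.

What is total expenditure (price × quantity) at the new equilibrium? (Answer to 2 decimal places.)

Solve the original market: 3096 - 3p = 4p - 747, hence p = 549 and q = 1449.
After the shift, demand is qd = 3096 - 6p and supply is qs = 4p - 747.
New equilibrium: 3096 - 6p = 4p - 747 ⇒ 3843 = 10p ⇒ p = 384.3, q = 790.2.
New expenditure = 384.3 × 790.2 = 303673.86.

303673.86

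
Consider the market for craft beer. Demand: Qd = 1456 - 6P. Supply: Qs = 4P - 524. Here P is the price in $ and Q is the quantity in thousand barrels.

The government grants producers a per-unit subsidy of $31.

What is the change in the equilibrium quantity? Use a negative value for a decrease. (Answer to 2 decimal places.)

Before the shock: 1456 - 6P = 4P - 524 ⇒ 1980 = 10P ⇒ P = 198, Q = 268.
Since sellers receive the price plus the subsidy, the effective supply curve becomes Qs = 4P - 400.
Setting them equal: 1456 - 6P = 4P - 400 → 1856 = 10P, so P = 185.6 and Q = 342.4.
ΔQ = 342.4 − 268 = +74.40.

+74.40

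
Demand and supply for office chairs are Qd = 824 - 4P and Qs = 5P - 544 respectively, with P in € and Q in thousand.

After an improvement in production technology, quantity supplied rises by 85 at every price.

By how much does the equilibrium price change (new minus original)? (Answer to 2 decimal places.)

-9.44

Solve the original market: 824 - 4P = 5P - 544, hence P = 152 and Q = 216.
After the shift, demand is Qd = 824 - 4P and supply is Qs = 5P - 459.
Clearing the new market: 824 - 4P = 5P - 459, so P = 1283/9 ≈ 142.5556 and Q = 2284/9 ≈ 253.7778.
ΔP = 142.5556 − 152 = -9.44.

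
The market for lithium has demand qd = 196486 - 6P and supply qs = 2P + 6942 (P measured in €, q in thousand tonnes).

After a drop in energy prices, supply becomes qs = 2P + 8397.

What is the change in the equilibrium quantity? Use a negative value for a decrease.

+1091.25

Solve the original market: 196486 - 6P = 2P + 6942, hence P = 23693 and q = 54328.
The shock moves the curves to qd = 196486 - 6P and qs = 2P + 8397.
New equilibrium: 196486 - 6P = 2P + 8397 ⇒ 188089 = 8P ⇒ P = 23511.125, q = 55419.25.
Δq = 55419.25 − 54328 = +1091.25.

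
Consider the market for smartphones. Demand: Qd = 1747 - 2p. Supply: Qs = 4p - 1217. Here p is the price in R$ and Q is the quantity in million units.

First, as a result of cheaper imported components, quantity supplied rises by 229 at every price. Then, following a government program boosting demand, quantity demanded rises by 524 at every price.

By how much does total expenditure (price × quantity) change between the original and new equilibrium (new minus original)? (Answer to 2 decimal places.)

Initially, 1747 - 2p = 4p - 1217, so 2964 = 6p and p = 494, Q = 759.
After the shift, demand is Qd = 2271 - 2p and supply is Qs = 4p - 988.
New equilibrium: 2271 - 2p = 4p - 988 ⇒ 3259 = 6p ⇒ p = 3259/6 ≈ 543.1667, Q = 3554/3 ≈ 1184.6667.
Expenditure moves from 494×759 = 374946 to 543.1667×1184.6667 = 643471.4444; change = +268525.44.

+268525.44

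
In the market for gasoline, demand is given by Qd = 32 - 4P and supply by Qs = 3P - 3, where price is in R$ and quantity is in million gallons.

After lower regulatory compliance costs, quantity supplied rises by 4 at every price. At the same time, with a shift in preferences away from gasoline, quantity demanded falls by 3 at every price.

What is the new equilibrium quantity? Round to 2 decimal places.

13.00

Original equilibrium: 32 - 4P = 3P - 3 gives 35 = 7P, so P = 5 and Q = 12.
After the shift, demand is Qd = 29 - 4P and supply is Qs = 3P + 1.
Clearing the new market: 29 - 4P = 3P + 1, so P = 4 and Q = 13.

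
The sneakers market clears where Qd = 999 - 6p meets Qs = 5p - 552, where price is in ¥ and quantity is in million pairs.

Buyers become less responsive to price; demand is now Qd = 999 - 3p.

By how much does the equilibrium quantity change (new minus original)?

+264.375

Original equilibrium: 999 - 6p = 5p - 552 gives 1551 = 11p, so p = 141 and Q = 153.
The new curves are Qd = 999 - 3p (demand) and Qs = 5p - 552 (supply).
Clearing the new market: 999 - 3p = 5p - 552, so p = 193.875 and Q = 417.375.
ΔQ = 417.375 − 153 = +264.375.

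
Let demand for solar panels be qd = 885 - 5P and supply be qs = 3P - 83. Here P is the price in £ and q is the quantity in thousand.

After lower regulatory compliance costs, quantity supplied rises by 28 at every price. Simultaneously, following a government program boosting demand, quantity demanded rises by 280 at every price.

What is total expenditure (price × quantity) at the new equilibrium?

Before the shock: 885 - 5P = 3P - 83 ⇒ 968 = 8P ⇒ P = 121, q = 280.
After the shift, demand is qd = 1165 - 5P and supply is qs = 3P - 55.
Clearing the new market: 1165 - 5P = 3P - 55, so P = 152.5 and q = 402.5.
New expenditure = 152.5 × 402.5 = 61381.25.

61381.25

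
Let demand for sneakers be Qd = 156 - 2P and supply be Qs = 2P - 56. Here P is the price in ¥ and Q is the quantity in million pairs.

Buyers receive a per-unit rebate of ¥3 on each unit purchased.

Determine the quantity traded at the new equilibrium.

53

Original equilibrium: 156 - 2P = 2P - 56 gives 212 = 4P, so P = 53 and Q = 50.
Since buyers' out-of-pocket price is the market price minus the rebate, the effective demand curve becomes Qd = 162 - 2P.
Setting them equal: 162 - 2P = 2P - 56 → 218 = 4P, so P = 54.5 and Q = 53.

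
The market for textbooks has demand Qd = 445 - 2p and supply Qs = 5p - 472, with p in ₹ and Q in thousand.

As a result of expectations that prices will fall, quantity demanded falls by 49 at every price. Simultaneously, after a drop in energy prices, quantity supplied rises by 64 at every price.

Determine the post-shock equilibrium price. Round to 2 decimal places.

Original equilibrium: 445 - 2p = 5p - 472 gives 917 = 7p, so p = 131 and Q = 183.
The new curves are Qd = 396 - 2p (demand) and Qs = 5p - 408 (supply).
Clearing the new market: 396 - 2p = 5p - 408, so p = 804/7 ≈ 114.8571 and Q = 1164/7 ≈ 166.2857.

114.86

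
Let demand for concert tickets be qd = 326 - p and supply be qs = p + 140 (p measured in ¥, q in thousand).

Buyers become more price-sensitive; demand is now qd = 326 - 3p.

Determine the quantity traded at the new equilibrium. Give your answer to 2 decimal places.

186.50

Original equilibrium: 326 - p = p + 140 gives 186 = 2p, so p = 93 and q = 233.
After the shift, demand is qd = 326 - 3p and supply is qs = p + 140.
Setting them equal: 326 - 3p = p + 140 → 186 = 4p, so p = 46.5 and q = 186.5.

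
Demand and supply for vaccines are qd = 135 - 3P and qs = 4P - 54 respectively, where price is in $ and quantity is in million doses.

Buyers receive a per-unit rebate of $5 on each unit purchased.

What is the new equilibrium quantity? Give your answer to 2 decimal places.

62.57

Original equilibrium: 135 - 3P = 4P - 54 gives 189 = 7P, so P = 27 and q = 54.
Since buyers' out-of-pocket price is the market price minus the rebate, the effective demand curve becomes qd = 150 - 3P.
Setting them equal: 150 - 3P = 4P - 54 → 204 = 7P, so P = 204/7 ≈ 29.1429 and q = 438/7 ≈ 62.5714.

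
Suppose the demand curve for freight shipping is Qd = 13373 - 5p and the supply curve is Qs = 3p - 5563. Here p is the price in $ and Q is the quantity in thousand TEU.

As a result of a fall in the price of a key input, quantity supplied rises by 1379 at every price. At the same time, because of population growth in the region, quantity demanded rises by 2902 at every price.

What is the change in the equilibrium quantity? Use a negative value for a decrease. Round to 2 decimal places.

+1950.13

Original equilibrium: 13373 - 5p = 3p - 5563 gives 18936 = 8p, so p = 2367 and Q = 1538.
After the shift, demand is Qd = 16275 - 5p and supply is Qs = 3p - 4184.
New equilibrium: 16275 - 5p = 3p - 4184 ⇒ 20459 = 8p ⇒ p = 2557.375, Q = 3488.125.
ΔQ = 3488.125 − 1538 = +1950.13.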